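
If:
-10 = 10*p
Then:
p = -1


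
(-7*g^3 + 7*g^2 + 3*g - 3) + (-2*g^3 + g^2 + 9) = -9*g^3 + 8*g^2 + 3*g + 6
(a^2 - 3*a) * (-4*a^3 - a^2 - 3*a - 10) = -4*a^5 + 11*a^4 - a^2 + 30*a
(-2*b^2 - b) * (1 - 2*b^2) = 4*b^4 + 2*b^3 - 2*b^2 - b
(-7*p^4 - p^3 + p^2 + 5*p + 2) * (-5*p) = 35*p^5 + 5*p^4 - 5*p^3 - 25*p^2 - 10*p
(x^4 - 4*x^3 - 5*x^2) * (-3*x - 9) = -3*x^5 + 3*x^4 + 51*x^3 + 45*x^2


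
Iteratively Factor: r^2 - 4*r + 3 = (r - 3)*(r - 1)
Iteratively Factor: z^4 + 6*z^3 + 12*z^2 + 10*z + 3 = (z + 3)*(z^3 + 3*z^2 + 3*z + 1) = (z + 1)*(z + 3)*(z^2 + 2*z + 1) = (z + 1)^2*(z + 3)*(z + 1)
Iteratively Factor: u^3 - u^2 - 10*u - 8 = (u + 1)*(u^2 - 2*u - 8) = (u + 1)*(u + 2)*(u - 4)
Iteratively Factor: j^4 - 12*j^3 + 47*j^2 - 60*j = (j - 4)*(j^3 - 8*j^2 + 15*j) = j*(j - 4)*(j^2 - 8*j + 15) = j*(j - 4)*(j - 3)*(j - 5)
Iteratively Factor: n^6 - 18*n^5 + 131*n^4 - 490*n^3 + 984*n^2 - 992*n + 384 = (n - 2)*(n^5 - 16*n^4 + 99*n^3 - 292*n^2 + 400*n - 192) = (n - 3)*(n - 2)*(n^4 - 13*n^3 + 60*n^2 - 112*n + 64) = (n - 3)*(n - 2)*(n - 1)*(n^3 - 12*n^2 + 48*n - 64) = (n - 4)*(n - 3)*(n - 2)*(n - 1)*(n^2 - 8*n + 16) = (n - 4)^2*(n - 3)*(n - 2)*(n - 1)*(n - 4)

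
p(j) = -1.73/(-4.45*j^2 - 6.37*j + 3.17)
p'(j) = -1.73*(8.9*j + 6.37)/(-4.45*j^2 - 6.37*j + 3.17)^2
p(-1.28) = -0.43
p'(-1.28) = 0.53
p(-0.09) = -0.47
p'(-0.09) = -0.70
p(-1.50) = -0.64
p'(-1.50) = 1.64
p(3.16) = 0.03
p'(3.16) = -0.02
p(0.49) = 1.70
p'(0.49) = -17.85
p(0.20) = -1.01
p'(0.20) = -4.78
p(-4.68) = 0.03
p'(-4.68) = 0.01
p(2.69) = 0.04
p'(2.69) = -0.02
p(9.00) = 0.00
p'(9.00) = -0.00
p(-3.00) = 0.10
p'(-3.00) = 0.11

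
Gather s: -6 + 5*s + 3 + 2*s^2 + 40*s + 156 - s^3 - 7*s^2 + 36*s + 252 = -s^3 - 5*s^2 + 81*s + 405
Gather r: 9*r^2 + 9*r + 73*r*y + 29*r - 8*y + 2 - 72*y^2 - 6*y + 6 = 9*r^2 + r*(73*y + 38) - 72*y^2 - 14*y + 8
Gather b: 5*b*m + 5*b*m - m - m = 10*b*m - 2*m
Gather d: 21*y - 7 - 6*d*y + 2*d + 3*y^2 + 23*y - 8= d*(2 - 6*y) + 3*y^2 + 44*y - 15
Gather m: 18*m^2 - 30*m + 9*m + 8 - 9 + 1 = 18*m^2 - 21*m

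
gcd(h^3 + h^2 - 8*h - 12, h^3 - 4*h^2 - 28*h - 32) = h^2 + 4*h + 4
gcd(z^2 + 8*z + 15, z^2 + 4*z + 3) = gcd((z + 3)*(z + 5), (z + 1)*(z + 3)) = z + 3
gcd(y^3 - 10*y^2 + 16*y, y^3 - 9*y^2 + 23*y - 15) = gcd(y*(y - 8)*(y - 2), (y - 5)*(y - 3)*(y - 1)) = 1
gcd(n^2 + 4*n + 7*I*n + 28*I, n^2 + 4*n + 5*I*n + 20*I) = n + 4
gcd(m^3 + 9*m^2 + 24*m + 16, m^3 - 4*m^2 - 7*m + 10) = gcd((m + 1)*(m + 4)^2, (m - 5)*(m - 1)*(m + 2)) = 1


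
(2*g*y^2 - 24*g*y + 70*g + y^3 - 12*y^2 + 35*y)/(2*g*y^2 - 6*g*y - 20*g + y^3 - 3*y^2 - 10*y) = (y - 7)/(y + 2)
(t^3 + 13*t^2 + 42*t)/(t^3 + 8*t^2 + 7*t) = (t + 6)/(t + 1)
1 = 1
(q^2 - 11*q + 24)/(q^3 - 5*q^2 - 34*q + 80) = (q - 3)/(q^2 + 3*q - 10)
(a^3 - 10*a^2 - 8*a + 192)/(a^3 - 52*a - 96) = (a^2 - 2*a - 24)/(a^2 + 8*a + 12)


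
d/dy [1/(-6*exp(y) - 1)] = 6*exp(y)/(6*exp(y) + 1)^2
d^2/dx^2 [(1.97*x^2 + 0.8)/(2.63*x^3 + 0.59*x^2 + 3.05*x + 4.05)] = (27.252586*x^6 - 1.4210854715202e-14*x^5 - 28.41189*x^4 - 280.99664*x^3 + 11.93019*x^2 - 42.4896*x + 75.68665)/(18.191447*x^9 + 12.242913*x^8 + 66.036144*x^7 + 112.641824*x^6 + 114.28815*x^5 + 215.61729*x^4 + 201.5162*x^3 + 142.0578*x^2 + 150.082875*x + 66.430125)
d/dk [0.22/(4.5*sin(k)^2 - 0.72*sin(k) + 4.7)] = (0.1584 - 1.98*sin(k))*cos(k)/(4.5*sin(k)^2 - 0.72*sin(k) + 4.7)^2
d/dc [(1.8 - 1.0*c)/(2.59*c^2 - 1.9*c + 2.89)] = (2.59*c^2 - 9.324*c + 0.53)/(6.7081*c^4 - 9.842*c^3 + 18.5802*c^2 - 10.982*c + 8.3521)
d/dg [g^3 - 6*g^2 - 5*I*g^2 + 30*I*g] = 3*g^2 - 12*g - 10*I*g + 30*I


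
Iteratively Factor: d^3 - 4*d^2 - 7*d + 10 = (d + 2)*(d^2 - 6*d + 5) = (d - 5)*(d + 2)*(d - 1)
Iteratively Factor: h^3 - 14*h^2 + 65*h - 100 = (h - 5)*(h^2 - 9*h + 20) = (h - 5)*(h - 4)*(h - 5)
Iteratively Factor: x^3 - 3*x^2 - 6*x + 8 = (x - 1)*(x^2 - 2*x - 8) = (x - 1)*(x + 2)*(x - 4)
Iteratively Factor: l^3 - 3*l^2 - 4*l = (l + 1)*(l^2 - 4*l) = (l - 4)*(l + 1)*(l)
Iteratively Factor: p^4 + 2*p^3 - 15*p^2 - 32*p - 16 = (p + 1)*(p^3 + p^2 - 16*p - 16) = (p + 1)^2*(p^2 - 16) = (p + 1)^2*(p + 4)*(p - 4)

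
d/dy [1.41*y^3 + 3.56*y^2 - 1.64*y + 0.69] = 4.23*y^2 + 7.12*y - 1.64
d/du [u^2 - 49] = 2*u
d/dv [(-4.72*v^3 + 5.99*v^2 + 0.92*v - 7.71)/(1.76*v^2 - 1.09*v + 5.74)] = (-8.3072*v^4 + 10.2896*v^3 - 89.4267*v^2 + 95.9044*v - 3.1231)/(3.0976*v^4 - 3.8368*v^3 + 21.3929*v^2 - 12.5132*v + 32.9476)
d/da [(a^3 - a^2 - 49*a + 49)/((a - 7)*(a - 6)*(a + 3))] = (-9*a^2 - 22*a - 129)/(a^4 - 6*a^3 - 27*a^2 + 108*a + 324)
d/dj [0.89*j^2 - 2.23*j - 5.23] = 1.78*j - 2.23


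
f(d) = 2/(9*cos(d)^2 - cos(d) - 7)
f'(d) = 2*(18*sin(d)*cos(d) - sin(d))/(9*cos(d)^2 - cos(d) - 7)^2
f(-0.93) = -0.46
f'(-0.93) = -0.82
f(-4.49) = -0.32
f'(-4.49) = -0.24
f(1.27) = -0.31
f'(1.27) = 0.20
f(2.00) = -0.40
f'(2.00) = -0.61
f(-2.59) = 5.26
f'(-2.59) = 118.47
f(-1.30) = -0.30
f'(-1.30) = -0.17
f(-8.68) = -1.43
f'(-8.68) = 9.85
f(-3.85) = -1.90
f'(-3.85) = -17.30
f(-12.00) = -1.39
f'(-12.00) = 7.39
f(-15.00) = -1.91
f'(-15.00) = 17.44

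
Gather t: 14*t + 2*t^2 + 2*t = 2*t^2 + 16*t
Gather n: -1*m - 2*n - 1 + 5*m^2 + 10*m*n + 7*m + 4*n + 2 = 5*m^2 + 6*m + n*(10*m + 2) + 1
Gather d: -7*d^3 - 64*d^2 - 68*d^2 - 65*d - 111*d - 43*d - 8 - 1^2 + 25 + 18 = -7*d^3 - 132*d^2 - 219*d + 34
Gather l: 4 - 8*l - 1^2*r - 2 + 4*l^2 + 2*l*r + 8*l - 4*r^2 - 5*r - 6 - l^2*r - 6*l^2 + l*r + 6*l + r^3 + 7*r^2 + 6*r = l^2*(-r - 2) + l*(3*r + 6) + r^3 + 3*r^2 - 4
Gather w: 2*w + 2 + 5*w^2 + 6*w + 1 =5*w^2 + 8*w + 3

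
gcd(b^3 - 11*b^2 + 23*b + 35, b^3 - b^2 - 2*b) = b + 1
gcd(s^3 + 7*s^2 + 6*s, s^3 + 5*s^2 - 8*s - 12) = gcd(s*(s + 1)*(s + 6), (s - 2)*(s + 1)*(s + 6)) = s^2 + 7*s + 6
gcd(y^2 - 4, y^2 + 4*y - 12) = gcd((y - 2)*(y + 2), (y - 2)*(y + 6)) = y - 2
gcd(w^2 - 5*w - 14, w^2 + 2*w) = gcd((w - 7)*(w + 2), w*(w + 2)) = w + 2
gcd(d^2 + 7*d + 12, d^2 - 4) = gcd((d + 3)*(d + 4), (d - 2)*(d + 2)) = 1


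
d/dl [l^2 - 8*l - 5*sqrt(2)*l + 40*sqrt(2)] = 2*l - 8 - 5*sqrt(2)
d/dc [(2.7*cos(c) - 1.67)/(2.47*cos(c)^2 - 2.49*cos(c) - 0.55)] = (6.669*cos(c)^2 - 8.2498*cos(c) + 5.6433)*sin(c)/(6.1009*cos(c)^4 - 12.3006*cos(c)^3 + 3.4831*cos(c)^2 + 2.739*cos(c) + 0.3025)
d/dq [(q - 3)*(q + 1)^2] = (q + 1)*(3*q - 5)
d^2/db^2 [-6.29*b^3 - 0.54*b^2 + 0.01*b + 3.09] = -37.74*b - 1.08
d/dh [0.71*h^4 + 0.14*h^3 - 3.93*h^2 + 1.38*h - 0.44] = 2.84*h^3 + 0.42*h^2 - 7.86*h + 1.38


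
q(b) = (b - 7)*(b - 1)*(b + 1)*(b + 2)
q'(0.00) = 5.00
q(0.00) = 14.00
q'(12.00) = 4397.00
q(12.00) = 10010.00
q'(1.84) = -76.07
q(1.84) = -47.27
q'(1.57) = -63.59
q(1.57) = -28.40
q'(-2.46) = -71.52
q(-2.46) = 21.98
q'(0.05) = 3.46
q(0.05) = 14.21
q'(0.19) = -1.21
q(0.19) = 14.38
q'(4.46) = -72.31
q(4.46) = -309.98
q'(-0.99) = 16.12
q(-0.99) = 0.16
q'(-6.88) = -1801.26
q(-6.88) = 3138.43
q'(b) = (b - 7)*(b - 1)*(b + 1) + (b - 7)*(b - 1)*(b + 2) + (b - 7)*(b + 1)*(b + 2) + (b - 1)*(b + 1)*(b + 2)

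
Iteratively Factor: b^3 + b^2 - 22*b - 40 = (b - 5)*(b^2 + 6*b + 8) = (b - 5)*(b + 4)*(b + 2)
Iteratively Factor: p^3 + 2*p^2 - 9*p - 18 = (p - 3)*(p^2 + 5*p + 6) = (p - 3)*(p + 3)*(p + 2)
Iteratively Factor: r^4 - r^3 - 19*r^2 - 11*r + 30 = (r + 2)*(r^3 - 3*r^2 - 13*r + 15) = (r - 1)*(r + 2)*(r^2 - 2*r - 15) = (r - 1)*(r + 2)*(r + 3)*(r - 5)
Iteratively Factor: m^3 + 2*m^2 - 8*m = (m + 4)*(m^2 - 2*m) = (m - 2)*(m + 4)*(m)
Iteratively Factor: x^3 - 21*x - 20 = (x - 5)*(x^2 + 5*x + 4) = (x - 5)*(x + 4)*(x + 1)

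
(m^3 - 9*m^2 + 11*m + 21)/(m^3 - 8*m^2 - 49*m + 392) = (m^2 - 2*m - 3)/(m^2 - m - 56)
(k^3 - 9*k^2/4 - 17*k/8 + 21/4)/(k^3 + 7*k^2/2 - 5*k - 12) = (k - 7/4)/(k + 4)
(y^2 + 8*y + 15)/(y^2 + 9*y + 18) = (y + 5)/(y + 6)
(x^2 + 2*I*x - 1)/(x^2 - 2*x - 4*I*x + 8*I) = (x^2 + 2*I*x - 1)/(x^2 - 2*x - 4*I*x + 8*I)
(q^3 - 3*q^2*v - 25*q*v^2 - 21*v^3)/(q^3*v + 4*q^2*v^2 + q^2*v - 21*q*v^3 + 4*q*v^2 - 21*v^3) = (q^3 - 3*q^2*v - 25*q*v^2 - 21*v^3)/(v*(q^3 + 4*q^2*v + q^2 - 21*q*v^2 + 4*q*v - 21*v^2))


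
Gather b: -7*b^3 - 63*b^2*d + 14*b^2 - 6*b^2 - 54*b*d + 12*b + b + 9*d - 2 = -7*b^3 + b^2*(8 - 63*d) + b*(13 - 54*d) + 9*d - 2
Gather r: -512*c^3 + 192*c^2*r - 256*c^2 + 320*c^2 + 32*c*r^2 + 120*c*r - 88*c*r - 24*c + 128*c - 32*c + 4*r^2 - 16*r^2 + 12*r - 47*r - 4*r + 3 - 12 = -512*c^3 + 64*c^2 + 72*c + r^2*(32*c - 12) + r*(192*c^2 + 32*c - 39) - 9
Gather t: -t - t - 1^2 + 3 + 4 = 6 - 2*t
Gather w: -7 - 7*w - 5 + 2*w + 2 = -5*w - 10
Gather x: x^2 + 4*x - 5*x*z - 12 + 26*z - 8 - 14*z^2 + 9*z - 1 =x^2 + x*(4 - 5*z) - 14*z^2 + 35*z - 21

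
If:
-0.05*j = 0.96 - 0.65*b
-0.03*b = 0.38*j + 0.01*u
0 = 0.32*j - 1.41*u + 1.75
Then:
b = 1.47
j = -0.15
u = 1.21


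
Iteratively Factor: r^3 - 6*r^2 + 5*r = (r - 1)*(r^2 - 5*r) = (r - 5)*(r - 1)*(r)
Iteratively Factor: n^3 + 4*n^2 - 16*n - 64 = (n + 4)*(n^2 - 16) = (n - 4)*(n + 4)*(n + 4)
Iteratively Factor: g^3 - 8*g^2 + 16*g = (g - 4)*(g^2 - 4*g) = (g - 4)^2*(g)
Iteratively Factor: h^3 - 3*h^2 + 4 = (h + 1)*(h^2 - 4*h + 4) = (h - 2)*(h + 1)*(h - 2)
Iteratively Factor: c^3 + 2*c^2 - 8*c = (c)*(c^2 + 2*c - 8) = c*(c + 4)*(c - 2)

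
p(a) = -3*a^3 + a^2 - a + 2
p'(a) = -9*a^2 + 2*a - 1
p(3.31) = -99.15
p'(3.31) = -92.98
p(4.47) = -250.43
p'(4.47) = -171.89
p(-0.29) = 2.45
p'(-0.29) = -2.34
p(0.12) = 1.89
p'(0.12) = -0.89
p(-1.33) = 12.16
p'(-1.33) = -19.58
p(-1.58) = 17.91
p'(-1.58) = -26.63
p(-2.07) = 34.96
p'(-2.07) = -43.70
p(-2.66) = 68.20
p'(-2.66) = -70.00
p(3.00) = -73.00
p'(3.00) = -76.00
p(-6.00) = 692.00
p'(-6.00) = -337.00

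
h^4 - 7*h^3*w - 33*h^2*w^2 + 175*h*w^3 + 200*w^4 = (h - 8*w)*(h - 5*w)*(h + w)*(h + 5*w)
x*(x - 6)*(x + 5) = x^3 - x^2 - 30*x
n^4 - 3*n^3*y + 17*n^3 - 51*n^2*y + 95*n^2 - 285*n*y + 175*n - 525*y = (n + 5)^2*(n + 7)*(n - 3*y)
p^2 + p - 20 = (p - 4)*(p + 5)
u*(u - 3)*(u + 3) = u^3 - 9*u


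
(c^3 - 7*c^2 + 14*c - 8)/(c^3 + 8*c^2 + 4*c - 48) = (c^2 - 5*c + 4)/(c^2 + 10*c + 24)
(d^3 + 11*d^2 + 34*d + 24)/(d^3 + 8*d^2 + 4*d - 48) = (d + 1)/(d - 2)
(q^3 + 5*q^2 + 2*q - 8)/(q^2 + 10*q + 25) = (q^3 + 5*q^2 + 2*q - 8)/(q^2 + 10*q + 25)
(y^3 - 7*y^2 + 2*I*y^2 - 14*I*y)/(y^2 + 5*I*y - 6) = y*(y - 7)/(y + 3*I)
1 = 1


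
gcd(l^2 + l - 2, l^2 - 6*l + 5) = l - 1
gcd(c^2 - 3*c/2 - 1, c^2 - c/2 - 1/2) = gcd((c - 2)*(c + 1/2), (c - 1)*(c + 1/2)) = c + 1/2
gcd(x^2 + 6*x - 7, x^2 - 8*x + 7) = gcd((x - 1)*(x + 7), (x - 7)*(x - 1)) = x - 1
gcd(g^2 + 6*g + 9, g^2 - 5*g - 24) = g + 3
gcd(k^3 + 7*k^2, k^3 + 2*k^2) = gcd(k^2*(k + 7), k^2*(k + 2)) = k^2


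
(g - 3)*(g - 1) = g^2 - 4*g + 3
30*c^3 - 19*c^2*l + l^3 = (-3*c + l)*(-2*c + l)*(5*c + l)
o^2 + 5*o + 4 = (o + 1)*(o + 4)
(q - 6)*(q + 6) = q^2 - 36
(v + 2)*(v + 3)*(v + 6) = v^3 + 11*v^2 + 36*v + 36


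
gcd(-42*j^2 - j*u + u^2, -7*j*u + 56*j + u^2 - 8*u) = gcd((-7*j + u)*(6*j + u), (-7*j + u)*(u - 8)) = -7*j + u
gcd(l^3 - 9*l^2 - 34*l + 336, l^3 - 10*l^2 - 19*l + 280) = l^2 - 15*l + 56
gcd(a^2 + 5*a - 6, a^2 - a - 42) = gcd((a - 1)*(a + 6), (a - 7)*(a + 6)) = a + 6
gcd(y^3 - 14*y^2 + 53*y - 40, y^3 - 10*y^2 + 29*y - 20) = y^2 - 6*y + 5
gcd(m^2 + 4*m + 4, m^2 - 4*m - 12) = m + 2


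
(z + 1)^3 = z^3 + 3*z^2 + 3*z + 1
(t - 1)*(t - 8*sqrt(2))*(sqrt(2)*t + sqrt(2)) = sqrt(2)*t^3 - 16*t^2 - sqrt(2)*t + 16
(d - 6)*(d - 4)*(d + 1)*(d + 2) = d^4 - 7*d^3 - 4*d^2 + 52*d + 48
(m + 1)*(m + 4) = m^2 + 5*m + 4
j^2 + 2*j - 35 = (j - 5)*(j + 7)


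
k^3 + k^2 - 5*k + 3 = (k - 1)^2*(k + 3)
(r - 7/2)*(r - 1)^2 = r^3 - 11*r^2/2 + 8*r - 7/2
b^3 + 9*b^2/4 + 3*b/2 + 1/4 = (b + 1/4)*(b + 1)^2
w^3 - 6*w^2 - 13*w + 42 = (w - 7)*(w - 2)*(w + 3)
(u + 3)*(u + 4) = u^2 + 7*u + 12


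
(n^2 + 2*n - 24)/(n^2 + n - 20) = (n + 6)/(n + 5)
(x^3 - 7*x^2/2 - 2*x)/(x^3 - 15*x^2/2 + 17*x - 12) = x*(2*x + 1)/(2*x^2 - 7*x + 6)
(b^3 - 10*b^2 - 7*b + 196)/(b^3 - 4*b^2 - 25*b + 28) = (b - 7)/(b - 1)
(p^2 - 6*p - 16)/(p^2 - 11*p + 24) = (p + 2)/(p - 3)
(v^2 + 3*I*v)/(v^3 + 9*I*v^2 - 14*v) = (v + 3*I)/(v^2 + 9*I*v - 14)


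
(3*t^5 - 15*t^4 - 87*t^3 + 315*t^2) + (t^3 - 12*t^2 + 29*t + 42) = 3*t^5 - 15*t^4 - 86*t^3 + 303*t^2 + 29*t + 42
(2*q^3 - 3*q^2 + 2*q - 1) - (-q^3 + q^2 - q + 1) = 3*q^3 - 4*q^2 + 3*q - 2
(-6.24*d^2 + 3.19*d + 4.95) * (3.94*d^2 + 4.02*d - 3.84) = -24.5856*d^4 - 12.5162*d^3 + 56.2884*d^2 + 7.6494*d - 19.008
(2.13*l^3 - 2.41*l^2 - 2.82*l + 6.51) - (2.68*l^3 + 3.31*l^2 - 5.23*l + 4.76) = -0.55*l^3 - 5.72*l^2 + 2.41*l + 1.75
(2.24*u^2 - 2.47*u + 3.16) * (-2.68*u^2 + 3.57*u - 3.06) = -6.0032*u^4 + 14.6164*u^3 - 24.1411*u^2 + 18.8394*u - 9.6696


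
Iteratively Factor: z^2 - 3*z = (z)*(z - 3)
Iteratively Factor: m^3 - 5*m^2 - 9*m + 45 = (m - 3)*(m^2 - 2*m - 15) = (m - 3)*(m + 3)*(m - 5)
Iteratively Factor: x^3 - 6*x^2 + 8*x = (x - 2)*(x^2 - 4*x) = x*(x - 2)*(x - 4)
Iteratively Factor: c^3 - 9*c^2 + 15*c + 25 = (c + 1)*(c^2 - 10*c + 25) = (c - 5)*(c + 1)*(c - 5)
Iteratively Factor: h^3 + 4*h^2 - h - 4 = (h - 1)*(h^2 + 5*h + 4) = (h - 1)*(h + 4)*(h + 1)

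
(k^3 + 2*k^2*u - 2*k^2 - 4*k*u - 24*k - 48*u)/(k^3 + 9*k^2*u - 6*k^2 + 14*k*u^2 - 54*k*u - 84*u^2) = (k + 4)/(k + 7*u)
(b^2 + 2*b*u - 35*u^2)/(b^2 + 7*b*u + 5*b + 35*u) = (b - 5*u)/(b + 5)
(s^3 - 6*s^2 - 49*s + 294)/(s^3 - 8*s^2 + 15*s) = (s^3 - 6*s^2 - 49*s + 294)/(s*(s^2 - 8*s + 15))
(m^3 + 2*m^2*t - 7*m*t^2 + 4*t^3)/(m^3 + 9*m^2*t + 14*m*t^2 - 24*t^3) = (m - t)/(m + 6*t)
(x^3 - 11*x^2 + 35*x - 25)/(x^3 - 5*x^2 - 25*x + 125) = (x - 1)/(x + 5)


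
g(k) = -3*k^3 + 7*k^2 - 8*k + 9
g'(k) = -9*k^2 + 14*k - 8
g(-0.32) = 12.38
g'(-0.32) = -13.40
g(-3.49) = 249.71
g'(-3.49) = -166.48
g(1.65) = 1.38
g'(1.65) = -9.40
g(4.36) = -141.46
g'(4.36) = -118.05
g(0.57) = 6.16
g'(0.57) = -2.94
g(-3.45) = 243.11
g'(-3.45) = -163.42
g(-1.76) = 61.12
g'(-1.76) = -60.52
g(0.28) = 7.24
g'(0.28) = -4.79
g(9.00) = -1683.00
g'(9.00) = -611.00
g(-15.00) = 11829.00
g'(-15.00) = -2243.00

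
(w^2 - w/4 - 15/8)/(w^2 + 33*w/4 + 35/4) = (w - 3/2)/(w + 7)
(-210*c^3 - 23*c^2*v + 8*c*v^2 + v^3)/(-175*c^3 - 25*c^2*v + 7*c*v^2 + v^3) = (6*c + v)/(5*c + v)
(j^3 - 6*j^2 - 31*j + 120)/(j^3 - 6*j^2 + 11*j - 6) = (j^2 - 3*j - 40)/(j^2 - 3*j + 2)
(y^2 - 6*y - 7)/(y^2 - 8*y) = (y^2 - 6*y - 7)/(y*(y - 8))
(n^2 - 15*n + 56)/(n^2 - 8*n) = (n - 7)/n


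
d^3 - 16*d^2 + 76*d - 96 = (d - 8)*(d - 6)*(d - 2)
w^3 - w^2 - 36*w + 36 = (w - 6)*(w - 1)*(w + 6)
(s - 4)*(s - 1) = s^2 - 5*s + 4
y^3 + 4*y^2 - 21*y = y*(y - 3)*(y + 7)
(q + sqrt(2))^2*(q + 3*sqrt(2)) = q^3 + 5*sqrt(2)*q^2 + 14*q + 6*sqrt(2)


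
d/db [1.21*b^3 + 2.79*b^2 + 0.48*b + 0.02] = 3.63*b^2 + 5.58*b + 0.48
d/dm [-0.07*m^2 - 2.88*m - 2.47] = -0.14*m - 2.88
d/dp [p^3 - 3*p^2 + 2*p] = 3*p^2 - 6*p + 2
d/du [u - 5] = 1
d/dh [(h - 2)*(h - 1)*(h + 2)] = 3*h^2 - 2*h - 4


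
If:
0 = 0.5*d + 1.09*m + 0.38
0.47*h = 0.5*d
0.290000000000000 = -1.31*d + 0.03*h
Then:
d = -0.23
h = -0.24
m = -0.24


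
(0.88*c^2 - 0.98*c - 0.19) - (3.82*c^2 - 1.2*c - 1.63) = -2.94*c^2 + 0.22*c + 1.44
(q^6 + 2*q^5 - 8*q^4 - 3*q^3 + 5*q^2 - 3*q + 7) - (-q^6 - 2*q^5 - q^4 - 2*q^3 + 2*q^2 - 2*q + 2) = 2*q^6 + 4*q^5 - 7*q^4 - q^3 + 3*q^2 - q + 5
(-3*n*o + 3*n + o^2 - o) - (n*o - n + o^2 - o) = -4*n*o + 4*n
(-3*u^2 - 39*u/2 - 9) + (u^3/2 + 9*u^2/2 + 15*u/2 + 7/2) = u^3/2 + 3*u^2/2 - 12*u - 11/2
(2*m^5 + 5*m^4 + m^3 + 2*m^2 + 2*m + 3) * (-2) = -4*m^5 - 10*m^4 - 2*m^3 - 4*m^2 - 4*m - 6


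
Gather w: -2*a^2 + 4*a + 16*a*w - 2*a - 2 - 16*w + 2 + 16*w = -2*a^2 + 16*a*w + 2*a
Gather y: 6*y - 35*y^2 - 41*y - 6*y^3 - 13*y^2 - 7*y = -6*y^3 - 48*y^2 - 42*y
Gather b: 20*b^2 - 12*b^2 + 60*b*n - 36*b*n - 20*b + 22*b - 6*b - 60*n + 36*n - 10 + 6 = 8*b^2 + b*(24*n - 4) - 24*n - 4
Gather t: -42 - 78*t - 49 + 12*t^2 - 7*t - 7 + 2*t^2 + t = 14*t^2 - 84*t - 98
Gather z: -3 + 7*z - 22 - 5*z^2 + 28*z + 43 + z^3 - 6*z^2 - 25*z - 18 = z^3 - 11*z^2 + 10*z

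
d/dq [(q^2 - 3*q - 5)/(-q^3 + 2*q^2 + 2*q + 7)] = (q^4 - 6*q^3 - 7*q^2 + 34*q - 11)/(q^6 - 4*q^5 - 6*q^3 + 32*q^2 + 28*q + 49)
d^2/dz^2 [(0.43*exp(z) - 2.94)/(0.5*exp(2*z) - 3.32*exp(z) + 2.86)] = (0.1075*exp(4*z) - 2.2262*exp(3*z) + 10.9518*exp(2*z) - 11.50612*exp(z) - 24.39866)*exp(z)/(0.125*exp(6*z) - 2.49*exp(5*z) + 18.6786*exp(4*z) - 65.079968*exp(3*z) + 106.841592*exp(2*z) - 81.468816*exp(z) + 23.393656)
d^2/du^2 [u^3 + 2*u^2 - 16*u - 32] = 6*u + 4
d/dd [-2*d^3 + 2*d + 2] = 2 - 6*d^2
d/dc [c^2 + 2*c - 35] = 2*c + 2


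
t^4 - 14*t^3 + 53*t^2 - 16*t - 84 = (t - 7)*(t - 6)*(t - 2)*(t + 1)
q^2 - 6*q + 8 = (q - 4)*(q - 2)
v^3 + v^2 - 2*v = v*(v - 1)*(v + 2)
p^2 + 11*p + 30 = (p + 5)*(p + 6)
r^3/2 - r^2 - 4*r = r*(r/2 + 1)*(r - 4)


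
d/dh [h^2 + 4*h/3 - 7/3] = 2*h + 4/3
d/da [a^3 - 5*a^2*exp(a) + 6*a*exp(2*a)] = -5*a^2*exp(a) + 3*a^2 + 12*a*exp(2*a) - 10*a*exp(a) + 6*exp(2*a)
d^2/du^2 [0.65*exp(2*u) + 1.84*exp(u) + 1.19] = (2.6*exp(u) + 1.84)*exp(u)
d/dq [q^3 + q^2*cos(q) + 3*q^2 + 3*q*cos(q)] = -q^2*sin(q) + 3*q^2 - 3*q*sin(q) + 2*q*cos(q) + 6*q + 3*cos(q)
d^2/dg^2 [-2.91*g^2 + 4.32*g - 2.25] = -5.82000000000000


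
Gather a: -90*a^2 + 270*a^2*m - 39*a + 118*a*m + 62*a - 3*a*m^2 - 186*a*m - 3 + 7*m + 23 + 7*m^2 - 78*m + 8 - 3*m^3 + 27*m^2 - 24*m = a^2*(270*m - 90) + a*(-3*m^2 - 68*m + 23) - 3*m^3 + 34*m^2 - 95*m + 28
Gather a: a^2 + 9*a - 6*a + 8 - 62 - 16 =a^2 + 3*a - 70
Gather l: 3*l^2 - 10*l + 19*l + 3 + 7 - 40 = 3*l^2 + 9*l - 30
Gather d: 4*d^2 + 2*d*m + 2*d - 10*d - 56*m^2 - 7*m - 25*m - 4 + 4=4*d^2 + d*(2*m - 8) - 56*m^2 - 32*m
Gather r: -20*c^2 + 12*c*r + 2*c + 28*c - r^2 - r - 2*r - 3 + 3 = -20*c^2 + 30*c - r^2 + r*(12*c - 3)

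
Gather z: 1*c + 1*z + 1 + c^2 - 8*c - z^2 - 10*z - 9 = c^2 - 7*c - z^2 - 9*z - 8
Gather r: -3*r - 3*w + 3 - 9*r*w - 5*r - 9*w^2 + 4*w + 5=r*(-9*w - 8) - 9*w^2 + w + 8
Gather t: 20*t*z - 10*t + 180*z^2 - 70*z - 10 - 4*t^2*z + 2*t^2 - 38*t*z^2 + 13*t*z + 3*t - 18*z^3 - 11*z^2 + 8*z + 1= t^2*(2 - 4*z) + t*(-38*z^2 + 33*z - 7) - 18*z^3 + 169*z^2 - 62*z - 9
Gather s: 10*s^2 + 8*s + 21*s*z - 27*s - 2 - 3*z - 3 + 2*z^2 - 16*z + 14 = 10*s^2 + s*(21*z - 19) + 2*z^2 - 19*z + 9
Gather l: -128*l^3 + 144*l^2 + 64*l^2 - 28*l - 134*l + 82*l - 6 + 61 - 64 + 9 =-128*l^3 + 208*l^2 - 80*l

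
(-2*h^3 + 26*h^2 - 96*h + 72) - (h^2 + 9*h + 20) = -2*h^3 + 25*h^2 - 105*h + 52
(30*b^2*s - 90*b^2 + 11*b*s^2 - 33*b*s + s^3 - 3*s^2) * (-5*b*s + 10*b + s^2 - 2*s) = -150*b^3*s^2 + 750*b^3*s - 900*b^3 - 25*b^2*s^3 + 125*b^2*s^2 - 150*b^2*s + 6*b*s^4 - 30*b*s^3 + 36*b*s^2 + s^5 - 5*s^4 + 6*s^3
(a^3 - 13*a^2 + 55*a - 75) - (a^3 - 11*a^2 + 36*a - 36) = -2*a^2 + 19*a - 39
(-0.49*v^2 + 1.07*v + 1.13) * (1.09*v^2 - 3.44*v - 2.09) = -0.5341*v^4 + 2.8519*v^3 - 1.425*v^2 - 6.1235*v - 2.3617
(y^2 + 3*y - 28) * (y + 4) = y^3 + 7*y^2 - 16*y - 112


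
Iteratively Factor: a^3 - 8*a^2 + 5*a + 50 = (a - 5)*(a^2 - 3*a - 10) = (a - 5)*(a + 2)*(a - 5)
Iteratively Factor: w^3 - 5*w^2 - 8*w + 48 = (w - 4)*(w^2 - w - 12) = (w - 4)*(w + 3)*(w - 4)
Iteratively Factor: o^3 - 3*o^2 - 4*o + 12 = (o - 2)*(o^2 - o - 6) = (o - 2)*(o + 2)*(o - 3)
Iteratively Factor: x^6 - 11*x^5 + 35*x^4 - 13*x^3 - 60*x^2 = (x - 4)*(x^5 - 7*x^4 + 7*x^3 + 15*x^2) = x*(x - 4)*(x^4 - 7*x^3 + 7*x^2 + 15*x) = x*(x - 5)*(x - 4)*(x^3 - 2*x^2 - 3*x) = x*(x - 5)*(x - 4)*(x + 1)*(x^2 - 3*x) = x^2*(x - 5)*(x - 4)*(x + 1)*(x - 3)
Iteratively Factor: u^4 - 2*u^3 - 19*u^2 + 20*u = (u - 1)*(u^3 - u^2 - 20*u) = (u - 1)*(u + 4)*(u^2 - 5*u) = (u - 5)*(u - 1)*(u + 4)*(u)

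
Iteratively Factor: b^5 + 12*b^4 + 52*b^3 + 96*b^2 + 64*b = (b)*(b^4 + 12*b^3 + 52*b^2 + 96*b + 64) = b*(b + 2)*(b^3 + 10*b^2 + 32*b + 32) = b*(b + 2)*(b + 4)*(b^2 + 6*b + 8) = b*(b + 2)^2*(b + 4)*(b + 4)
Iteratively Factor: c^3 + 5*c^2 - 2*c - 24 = (c - 2)*(c^2 + 7*c + 12) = (c - 2)*(c + 3)*(c + 4)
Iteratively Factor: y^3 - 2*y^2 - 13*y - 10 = (y + 2)*(y^2 - 4*y - 5) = (y + 1)*(y + 2)*(y - 5)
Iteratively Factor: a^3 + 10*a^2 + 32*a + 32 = (a + 2)*(a^2 + 8*a + 16) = (a + 2)*(a + 4)*(a + 4)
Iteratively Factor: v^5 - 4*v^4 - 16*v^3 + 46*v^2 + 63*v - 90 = (v - 3)*(v^4 - v^3 - 19*v^2 - 11*v + 30) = (v - 3)*(v + 2)*(v^3 - 3*v^2 - 13*v + 15) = (v - 3)*(v + 2)*(v + 3)*(v^2 - 6*v + 5) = (v - 3)*(v - 1)*(v + 2)*(v + 3)*(v - 5)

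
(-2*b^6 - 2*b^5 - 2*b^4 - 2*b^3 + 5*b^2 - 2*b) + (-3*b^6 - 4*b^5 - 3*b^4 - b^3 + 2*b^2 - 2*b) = -5*b^6 - 6*b^5 - 5*b^4 - 3*b^3 + 7*b^2 - 4*b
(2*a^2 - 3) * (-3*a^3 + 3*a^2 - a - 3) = -6*a^5 + 6*a^4 + 7*a^3 - 15*a^2 + 3*a + 9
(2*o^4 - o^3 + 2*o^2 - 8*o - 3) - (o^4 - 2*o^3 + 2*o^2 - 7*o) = o^4 + o^3 - o - 3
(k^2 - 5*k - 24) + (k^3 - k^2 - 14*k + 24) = k^3 - 19*k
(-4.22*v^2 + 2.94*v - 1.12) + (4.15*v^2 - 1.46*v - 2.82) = -0.0699999999999994*v^2 + 1.48*v - 3.94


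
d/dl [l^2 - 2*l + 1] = 2*l - 2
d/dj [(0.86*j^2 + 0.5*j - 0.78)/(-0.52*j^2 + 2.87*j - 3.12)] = (2.7282*j^2 - 6.1776*j + 0.6786)/(0.2704*j^4 - 2.9848*j^3 + 11.4817*j^2 - 17.9088*j + 9.7344)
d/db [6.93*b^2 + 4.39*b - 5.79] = 13.86*b + 4.39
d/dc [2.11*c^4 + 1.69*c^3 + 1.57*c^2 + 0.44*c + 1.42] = 8.44*c^3 + 5.07*c^2 + 3.14*c + 0.44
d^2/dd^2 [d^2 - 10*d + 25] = 2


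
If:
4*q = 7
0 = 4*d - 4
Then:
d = 1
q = 7/4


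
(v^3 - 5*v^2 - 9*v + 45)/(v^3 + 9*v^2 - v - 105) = (v^2 - 2*v - 15)/(v^2 + 12*v + 35)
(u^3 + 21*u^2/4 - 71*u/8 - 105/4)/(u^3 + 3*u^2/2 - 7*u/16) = 2*(2*u^2 + 7*u - 30)/(u*(4*u - 1))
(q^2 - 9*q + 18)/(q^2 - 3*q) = (q - 6)/q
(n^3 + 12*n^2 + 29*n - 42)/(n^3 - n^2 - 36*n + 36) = (n + 7)/(n - 6)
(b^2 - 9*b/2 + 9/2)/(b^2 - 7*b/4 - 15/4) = 2*(2*b - 3)/(4*b + 5)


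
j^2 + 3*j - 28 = (j - 4)*(j + 7)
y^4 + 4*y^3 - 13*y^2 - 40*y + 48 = (y - 3)*(y - 1)*(y + 4)^2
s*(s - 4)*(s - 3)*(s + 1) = s^4 - 6*s^3 + 5*s^2 + 12*s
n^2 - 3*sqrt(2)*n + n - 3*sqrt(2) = (n + 1)*(n - 3*sqrt(2))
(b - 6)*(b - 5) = b^2 - 11*b + 30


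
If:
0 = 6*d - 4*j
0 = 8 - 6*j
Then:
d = 8/9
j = 4/3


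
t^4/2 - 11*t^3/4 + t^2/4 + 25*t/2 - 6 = (t/2 + 1)*(t - 4)*(t - 3)*(t - 1/2)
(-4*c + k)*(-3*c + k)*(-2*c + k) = -24*c^3 + 26*c^2*k - 9*c*k^2 + k^3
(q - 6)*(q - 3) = q^2 - 9*q + 18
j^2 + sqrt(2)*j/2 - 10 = (j - 2*sqrt(2))*(j + 5*sqrt(2)/2)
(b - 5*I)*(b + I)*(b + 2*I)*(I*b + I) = I*b^4 + 2*b^3 + I*b^3 + 2*b^2 + 13*I*b^2 - 10*b + 13*I*b - 10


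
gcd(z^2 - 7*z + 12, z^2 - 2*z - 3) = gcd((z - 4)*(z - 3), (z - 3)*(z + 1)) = z - 3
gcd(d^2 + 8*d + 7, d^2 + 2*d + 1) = d + 1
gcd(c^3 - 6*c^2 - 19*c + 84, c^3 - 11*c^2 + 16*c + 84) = c - 7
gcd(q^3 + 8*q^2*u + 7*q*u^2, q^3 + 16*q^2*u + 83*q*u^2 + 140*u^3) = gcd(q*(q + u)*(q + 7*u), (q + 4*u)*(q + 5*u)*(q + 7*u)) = q + 7*u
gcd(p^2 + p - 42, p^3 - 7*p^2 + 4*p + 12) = p - 6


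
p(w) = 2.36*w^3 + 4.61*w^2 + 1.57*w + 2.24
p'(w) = 7.08*w^2 + 9.22*w + 1.57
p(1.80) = 33.77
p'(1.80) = 41.11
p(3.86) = 212.72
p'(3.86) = 142.65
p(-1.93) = -0.58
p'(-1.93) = 10.15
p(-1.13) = 2.95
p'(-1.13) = 0.19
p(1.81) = 34.18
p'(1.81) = 41.45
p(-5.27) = -223.42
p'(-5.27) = 149.61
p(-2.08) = -2.32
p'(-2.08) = 13.02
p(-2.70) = -14.84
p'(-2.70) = 28.29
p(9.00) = 2110.22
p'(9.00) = 658.03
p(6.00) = 687.38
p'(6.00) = 311.77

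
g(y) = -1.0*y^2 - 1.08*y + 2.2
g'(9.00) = -19.08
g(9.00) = -88.52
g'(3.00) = -7.08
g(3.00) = -10.04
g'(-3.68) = 6.28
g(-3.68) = -7.37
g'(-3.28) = 5.48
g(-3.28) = -5.02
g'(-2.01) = 2.94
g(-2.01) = 0.33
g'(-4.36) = 7.64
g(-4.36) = -12.10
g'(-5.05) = 9.02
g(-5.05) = -17.85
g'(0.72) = -2.52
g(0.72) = 0.90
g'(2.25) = -5.58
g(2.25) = -5.29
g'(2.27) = -5.62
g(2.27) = -5.40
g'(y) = -2.0*y - 1.08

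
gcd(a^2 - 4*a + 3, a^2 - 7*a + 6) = a - 1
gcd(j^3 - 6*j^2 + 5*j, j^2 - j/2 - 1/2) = j - 1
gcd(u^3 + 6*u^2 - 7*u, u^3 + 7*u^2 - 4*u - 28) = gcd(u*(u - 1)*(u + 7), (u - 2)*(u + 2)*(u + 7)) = u + 7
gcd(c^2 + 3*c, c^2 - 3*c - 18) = c + 3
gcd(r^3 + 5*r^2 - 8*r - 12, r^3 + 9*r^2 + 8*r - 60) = r^2 + 4*r - 12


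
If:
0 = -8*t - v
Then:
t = -v/8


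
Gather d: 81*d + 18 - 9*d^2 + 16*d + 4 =-9*d^2 + 97*d + 22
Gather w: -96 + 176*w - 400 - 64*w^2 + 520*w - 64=-64*w^2 + 696*w - 560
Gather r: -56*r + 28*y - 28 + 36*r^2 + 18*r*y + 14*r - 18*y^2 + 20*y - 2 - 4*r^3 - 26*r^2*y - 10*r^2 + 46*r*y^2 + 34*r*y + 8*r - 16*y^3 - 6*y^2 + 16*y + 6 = -4*r^3 + r^2*(26 - 26*y) + r*(46*y^2 + 52*y - 34) - 16*y^3 - 24*y^2 + 64*y - 24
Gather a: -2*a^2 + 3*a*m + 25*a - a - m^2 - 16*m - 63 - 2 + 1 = -2*a^2 + a*(3*m + 24) - m^2 - 16*m - 64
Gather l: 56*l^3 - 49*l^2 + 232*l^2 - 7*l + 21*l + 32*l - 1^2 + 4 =56*l^3 + 183*l^2 + 46*l + 3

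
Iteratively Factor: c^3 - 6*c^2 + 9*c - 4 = (c - 1)*(c^2 - 5*c + 4) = (c - 1)^2*(c - 4)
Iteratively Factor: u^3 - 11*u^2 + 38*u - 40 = (u - 2)*(u^2 - 9*u + 20) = (u - 5)*(u - 2)*(u - 4)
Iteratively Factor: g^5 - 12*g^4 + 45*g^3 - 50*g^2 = (g - 2)*(g^4 - 10*g^3 + 25*g^2) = g*(g - 2)*(g^3 - 10*g^2 + 25*g) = g^2*(g - 2)*(g^2 - 10*g + 25) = g^2*(g - 5)*(g - 2)*(g - 5)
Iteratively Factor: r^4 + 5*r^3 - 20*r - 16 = (r + 1)*(r^3 + 4*r^2 - 4*r - 16) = (r + 1)*(r + 2)*(r^2 + 2*r - 8) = (r + 1)*(r + 2)*(r + 4)*(r - 2)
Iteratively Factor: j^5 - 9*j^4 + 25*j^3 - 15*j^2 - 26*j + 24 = (j - 2)*(j^4 - 7*j^3 + 11*j^2 + 7*j - 12) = (j - 4)*(j - 2)*(j^3 - 3*j^2 - j + 3) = (j - 4)*(j - 3)*(j - 2)*(j^2 - 1) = (j - 4)*(j - 3)*(j - 2)*(j - 1)*(j + 1)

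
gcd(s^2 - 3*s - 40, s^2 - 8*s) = s - 8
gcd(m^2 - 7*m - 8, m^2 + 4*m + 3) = m + 1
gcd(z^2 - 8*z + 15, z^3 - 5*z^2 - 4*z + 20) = z - 5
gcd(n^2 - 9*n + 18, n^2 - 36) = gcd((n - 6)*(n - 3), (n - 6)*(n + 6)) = n - 6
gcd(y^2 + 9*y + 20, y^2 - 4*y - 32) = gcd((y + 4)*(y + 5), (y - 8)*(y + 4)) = y + 4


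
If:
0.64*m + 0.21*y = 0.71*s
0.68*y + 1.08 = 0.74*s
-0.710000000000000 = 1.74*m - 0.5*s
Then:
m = -0.98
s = -2.00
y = -3.76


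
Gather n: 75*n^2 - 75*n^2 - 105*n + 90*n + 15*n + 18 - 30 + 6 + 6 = 0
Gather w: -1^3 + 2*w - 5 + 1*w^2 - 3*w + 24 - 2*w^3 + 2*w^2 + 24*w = -2*w^3 + 3*w^2 + 23*w + 18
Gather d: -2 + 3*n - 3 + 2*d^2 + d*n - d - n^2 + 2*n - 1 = 2*d^2 + d*(n - 1) - n^2 + 5*n - 6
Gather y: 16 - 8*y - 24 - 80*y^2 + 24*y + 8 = -80*y^2 + 16*y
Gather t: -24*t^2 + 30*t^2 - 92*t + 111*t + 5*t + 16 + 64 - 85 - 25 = 6*t^2 + 24*t - 30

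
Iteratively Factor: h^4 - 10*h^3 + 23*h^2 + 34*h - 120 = (h + 2)*(h^3 - 12*h^2 + 47*h - 60) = (h - 5)*(h + 2)*(h^2 - 7*h + 12) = (h - 5)*(h - 4)*(h + 2)*(h - 3)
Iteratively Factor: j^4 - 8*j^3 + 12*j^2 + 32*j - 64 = (j - 2)*(j^3 - 6*j^2 + 32) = (j - 4)*(j - 2)*(j^2 - 2*j - 8) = (j - 4)*(j - 2)*(j + 2)*(j - 4)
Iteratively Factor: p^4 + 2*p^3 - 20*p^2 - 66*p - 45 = (p - 5)*(p^3 + 7*p^2 + 15*p + 9) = (p - 5)*(p + 3)*(p^2 + 4*p + 3) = (p - 5)*(p + 1)*(p + 3)*(p + 3)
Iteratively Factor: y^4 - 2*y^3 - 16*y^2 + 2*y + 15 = (y - 1)*(y^3 - y^2 - 17*y - 15) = (y - 1)*(y + 1)*(y^2 - 2*y - 15) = (y - 1)*(y + 1)*(y + 3)*(y - 5)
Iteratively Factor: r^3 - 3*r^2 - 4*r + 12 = (r + 2)*(r^2 - 5*r + 6) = (r - 3)*(r + 2)*(r - 2)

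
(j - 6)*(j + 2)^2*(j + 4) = j^4 + 2*j^3 - 28*j^2 - 104*j - 96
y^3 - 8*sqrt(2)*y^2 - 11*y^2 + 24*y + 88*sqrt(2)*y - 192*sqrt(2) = (y - 8)*(y - 3)*(y - 8*sqrt(2))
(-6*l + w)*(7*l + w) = -42*l^2 + l*w + w^2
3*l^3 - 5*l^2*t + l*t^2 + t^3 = (-l + t)^2*(3*l + t)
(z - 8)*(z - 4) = z^2 - 12*z + 32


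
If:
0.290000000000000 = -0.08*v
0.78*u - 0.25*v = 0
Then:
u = -1.16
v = -3.62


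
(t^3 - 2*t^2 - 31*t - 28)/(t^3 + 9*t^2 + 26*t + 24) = (t^2 - 6*t - 7)/(t^2 + 5*t + 6)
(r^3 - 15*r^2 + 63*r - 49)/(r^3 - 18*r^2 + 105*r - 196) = (r - 1)/(r - 4)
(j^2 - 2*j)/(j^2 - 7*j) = (j - 2)/(j - 7)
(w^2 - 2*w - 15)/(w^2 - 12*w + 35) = (w + 3)/(w - 7)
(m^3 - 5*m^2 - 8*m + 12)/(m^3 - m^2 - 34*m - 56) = (m^2 - 7*m + 6)/(m^2 - 3*m - 28)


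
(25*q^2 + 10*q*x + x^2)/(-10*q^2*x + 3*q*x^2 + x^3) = (5*q + x)/(x*(-2*q + x))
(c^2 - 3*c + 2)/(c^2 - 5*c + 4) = (c - 2)/(c - 4)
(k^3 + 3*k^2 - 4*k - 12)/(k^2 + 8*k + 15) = (k^2 - 4)/(k + 5)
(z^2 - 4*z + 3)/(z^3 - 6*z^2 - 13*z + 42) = (z^2 - 4*z + 3)/(z^3 - 6*z^2 - 13*z + 42)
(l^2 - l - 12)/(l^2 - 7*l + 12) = (l + 3)/(l - 3)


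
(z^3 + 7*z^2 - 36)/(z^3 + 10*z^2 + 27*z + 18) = (z - 2)/(z + 1)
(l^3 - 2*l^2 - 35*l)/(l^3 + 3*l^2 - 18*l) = (l^2 - 2*l - 35)/(l^2 + 3*l - 18)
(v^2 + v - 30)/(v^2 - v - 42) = (v - 5)/(v - 7)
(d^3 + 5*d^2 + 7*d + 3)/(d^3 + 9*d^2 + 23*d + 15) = (d + 1)/(d + 5)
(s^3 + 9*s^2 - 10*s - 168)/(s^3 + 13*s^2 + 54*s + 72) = (s^2 + 3*s - 28)/(s^2 + 7*s + 12)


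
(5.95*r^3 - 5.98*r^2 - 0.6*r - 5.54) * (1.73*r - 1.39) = 10.2935*r^4 - 18.6159*r^3 + 7.2742*r^2 - 8.7502*r + 7.7006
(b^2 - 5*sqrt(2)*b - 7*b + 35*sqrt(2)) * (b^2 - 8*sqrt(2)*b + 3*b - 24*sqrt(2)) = b^4 - 13*sqrt(2)*b^3 - 4*b^3 + 59*b^2 + 52*sqrt(2)*b^2 - 320*b + 273*sqrt(2)*b - 1680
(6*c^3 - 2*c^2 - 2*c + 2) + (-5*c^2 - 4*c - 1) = 6*c^3 - 7*c^2 - 6*c + 1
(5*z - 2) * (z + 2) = 5*z^2 + 8*z - 4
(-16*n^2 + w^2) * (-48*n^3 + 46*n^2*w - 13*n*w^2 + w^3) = 768*n^5 - 736*n^4*w + 160*n^3*w^2 + 30*n^2*w^3 - 13*n*w^4 + w^5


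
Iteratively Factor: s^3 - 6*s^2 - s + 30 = (s - 3)*(s^2 - 3*s - 10) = (s - 3)*(s + 2)*(s - 5)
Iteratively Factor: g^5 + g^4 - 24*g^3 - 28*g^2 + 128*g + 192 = (g + 2)*(g^4 - g^3 - 22*g^2 + 16*g + 96) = (g - 3)*(g + 2)*(g^3 + 2*g^2 - 16*g - 32) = (g - 3)*(g + 2)*(g + 4)*(g^2 - 2*g - 8) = (g - 3)*(g + 2)^2*(g + 4)*(g - 4)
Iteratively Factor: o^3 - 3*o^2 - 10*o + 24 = (o - 2)*(o^2 - o - 12) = (o - 4)*(o - 2)*(o + 3)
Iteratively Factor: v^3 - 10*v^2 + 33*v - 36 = (v - 3)*(v^2 - 7*v + 12) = (v - 4)*(v - 3)*(v - 3)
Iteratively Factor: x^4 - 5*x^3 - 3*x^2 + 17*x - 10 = (x - 5)*(x^3 - 3*x + 2) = (x - 5)*(x - 1)*(x^2 + x - 2) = (x - 5)*(x - 1)*(x + 2)*(x - 1)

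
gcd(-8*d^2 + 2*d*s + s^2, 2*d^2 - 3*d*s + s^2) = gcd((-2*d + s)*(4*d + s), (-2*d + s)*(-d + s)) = -2*d + s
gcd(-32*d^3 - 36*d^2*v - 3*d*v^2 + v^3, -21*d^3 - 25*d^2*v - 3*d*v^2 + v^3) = d + v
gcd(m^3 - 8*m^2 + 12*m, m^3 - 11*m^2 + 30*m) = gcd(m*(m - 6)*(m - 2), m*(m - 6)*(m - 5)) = m^2 - 6*m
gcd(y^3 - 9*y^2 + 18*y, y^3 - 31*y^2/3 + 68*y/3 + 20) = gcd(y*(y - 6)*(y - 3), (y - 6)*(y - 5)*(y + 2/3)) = y - 6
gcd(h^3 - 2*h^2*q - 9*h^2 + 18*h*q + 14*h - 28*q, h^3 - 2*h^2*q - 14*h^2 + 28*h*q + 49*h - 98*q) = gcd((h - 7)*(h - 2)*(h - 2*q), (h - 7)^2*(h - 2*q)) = -h^2 + 2*h*q + 7*h - 14*q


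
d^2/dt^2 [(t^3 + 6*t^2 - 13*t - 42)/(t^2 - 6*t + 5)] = 12*(9*t^3 - 51*t^2 + 171*t - 257)/(t^6 - 18*t^5 + 123*t^4 - 396*t^3 + 615*t^2 - 450*t + 125)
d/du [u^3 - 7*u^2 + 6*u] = 3*u^2 - 14*u + 6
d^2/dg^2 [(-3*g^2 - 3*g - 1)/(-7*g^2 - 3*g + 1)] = 28*(6*g^3 + 15*g^2 + 9*g + 2)/(343*g^6 + 441*g^5 + 42*g^4 - 99*g^3 - 6*g^2 + 9*g - 1)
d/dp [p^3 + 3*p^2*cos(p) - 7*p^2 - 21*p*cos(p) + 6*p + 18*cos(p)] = -3*p^2*sin(p) + 3*p^2 + 21*p*sin(p) + 6*p*cos(p) - 14*p - 18*sin(p) - 21*cos(p) + 6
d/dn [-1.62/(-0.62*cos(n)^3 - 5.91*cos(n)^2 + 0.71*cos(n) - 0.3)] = (3.0132*cos(n)^2 + 19.1484*cos(n) - 1.1502)*sin(n)/(0.62*cos(n)^3 + 5.91*cos(n)^2 - 0.71*cos(n) + 0.3)^2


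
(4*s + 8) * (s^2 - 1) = 4*s^3 + 8*s^2 - 4*s - 8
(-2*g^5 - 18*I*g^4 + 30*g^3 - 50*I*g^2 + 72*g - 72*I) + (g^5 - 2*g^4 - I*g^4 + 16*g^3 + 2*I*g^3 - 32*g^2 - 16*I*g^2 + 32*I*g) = -g^5 - 2*g^4 - 19*I*g^4 + 46*g^3 + 2*I*g^3 - 32*g^2 - 66*I*g^2 + 72*g + 32*I*g - 72*I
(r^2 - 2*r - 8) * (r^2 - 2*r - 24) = r^4 - 4*r^3 - 28*r^2 + 64*r + 192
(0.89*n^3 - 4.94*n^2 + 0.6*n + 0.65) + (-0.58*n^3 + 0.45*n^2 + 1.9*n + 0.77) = 0.31*n^3 - 4.49*n^2 + 2.5*n + 1.42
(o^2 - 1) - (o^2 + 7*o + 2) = -7*o - 3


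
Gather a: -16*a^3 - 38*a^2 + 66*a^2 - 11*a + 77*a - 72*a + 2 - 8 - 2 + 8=-16*a^3 + 28*a^2 - 6*a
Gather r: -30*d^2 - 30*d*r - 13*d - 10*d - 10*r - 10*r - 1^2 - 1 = -30*d^2 - 23*d + r*(-30*d - 20) - 2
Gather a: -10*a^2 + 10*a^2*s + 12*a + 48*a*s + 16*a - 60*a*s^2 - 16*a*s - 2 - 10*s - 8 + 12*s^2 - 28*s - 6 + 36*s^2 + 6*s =a^2*(10*s - 10) + a*(-60*s^2 + 32*s + 28) + 48*s^2 - 32*s - 16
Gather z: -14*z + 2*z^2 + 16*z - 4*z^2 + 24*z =-2*z^2 + 26*z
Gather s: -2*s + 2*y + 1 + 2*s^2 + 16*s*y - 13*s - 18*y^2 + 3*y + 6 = 2*s^2 + s*(16*y - 15) - 18*y^2 + 5*y + 7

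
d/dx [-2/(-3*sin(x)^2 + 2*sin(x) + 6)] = 4*(1 - 3*sin(x))*cos(x)/(-3*sin(x)^2 + 2*sin(x) + 6)^2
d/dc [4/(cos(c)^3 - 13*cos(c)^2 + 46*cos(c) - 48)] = 4*(3*cos(c)^2 - 26*cos(c) + 46)*sin(c)/(cos(c)^3 - 13*cos(c)^2 + 46*cos(c) - 48)^2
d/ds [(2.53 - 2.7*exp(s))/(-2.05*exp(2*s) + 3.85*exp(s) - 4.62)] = (-5.535*exp(2*s) + 10.373*exp(s) + 2.7335)*exp(s)/(4.2025*exp(4*s) - 15.785*exp(3*s) + 33.7645*exp(2*s) - 35.574*exp(s) + 21.3444)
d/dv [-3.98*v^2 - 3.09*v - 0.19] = -7.96*v - 3.09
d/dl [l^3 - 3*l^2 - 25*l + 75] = 3*l^2 - 6*l - 25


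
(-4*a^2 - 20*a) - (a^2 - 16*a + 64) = -5*a^2 - 4*a - 64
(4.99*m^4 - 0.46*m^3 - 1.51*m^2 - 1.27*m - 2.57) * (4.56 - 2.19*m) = -10.9281*m^5 + 23.7618*m^4 + 1.2093*m^3 - 4.1043*m^2 - 0.1629*m - 11.7192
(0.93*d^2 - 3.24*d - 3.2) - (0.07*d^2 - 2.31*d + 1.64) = 0.86*d^2 - 0.93*d - 4.84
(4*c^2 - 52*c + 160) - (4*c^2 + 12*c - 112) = 272 - 64*c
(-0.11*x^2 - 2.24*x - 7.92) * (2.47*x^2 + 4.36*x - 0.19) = -0.2717*x^4 - 6.0124*x^3 - 29.3079*x^2 - 34.1056*x + 1.5048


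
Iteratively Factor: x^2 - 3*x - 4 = (x - 4)*(x + 1)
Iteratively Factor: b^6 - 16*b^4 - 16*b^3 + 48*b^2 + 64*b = (b)*(b^5 - 16*b^3 - 16*b^2 + 48*b + 64) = b*(b + 2)*(b^4 - 2*b^3 - 12*b^2 + 8*b + 32) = b*(b - 4)*(b + 2)*(b^3 + 2*b^2 - 4*b - 8) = b*(b - 4)*(b - 2)*(b + 2)*(b^2 + 4*b + 4) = b*(b - 4)*(b - 2)*(b + 2)^2*(b + 2)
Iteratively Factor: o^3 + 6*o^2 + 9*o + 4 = (o + 1)*(o^2 + 5*o + 4) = (o + 1)^2*(o + 4)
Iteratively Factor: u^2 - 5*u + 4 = (u - 1)*(u - 4)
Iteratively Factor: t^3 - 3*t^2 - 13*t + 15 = (t - 5)*(t^2 + 2*t - 3) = (t - 5)*(t - 1)*(t + 3)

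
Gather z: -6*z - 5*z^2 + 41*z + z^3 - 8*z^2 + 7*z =z^3 - 13*z^2 + 42*z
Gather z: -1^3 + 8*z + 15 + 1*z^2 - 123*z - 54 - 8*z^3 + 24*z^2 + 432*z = -8*z^3 + 25*z^2 + 317*z - 40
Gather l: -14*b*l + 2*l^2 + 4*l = 2*l^2 + l*(4 - 14*b)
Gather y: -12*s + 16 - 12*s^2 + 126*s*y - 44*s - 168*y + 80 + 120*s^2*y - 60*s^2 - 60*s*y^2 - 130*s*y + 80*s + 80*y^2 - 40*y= -72*s^2 + 24*s + y^2*(80 - 60*s) + y*(120*s^2 - 4*s - 208) + 96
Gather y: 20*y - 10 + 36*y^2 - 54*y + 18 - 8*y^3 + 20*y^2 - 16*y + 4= -8*y^3 + 56*y^2 - 50*y + 12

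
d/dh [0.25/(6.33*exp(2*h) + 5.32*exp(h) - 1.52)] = (-3.165*exp(h) - 1.33)*exp(h)/(6.33*exp(2*h) + 5.32*exp(h) - 1.52)^2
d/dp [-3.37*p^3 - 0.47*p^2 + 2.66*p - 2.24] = -10.11*p^2 - 0.94*p + 2.66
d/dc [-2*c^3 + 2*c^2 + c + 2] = -6*c^2 + 4*c + 1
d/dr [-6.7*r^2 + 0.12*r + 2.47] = 0.12 - 13.4*r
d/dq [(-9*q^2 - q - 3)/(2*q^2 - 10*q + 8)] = (46*q^2 - 66*q - 19)/(2*(q^4 - 10*q^3 + 33*q^2 - 40*q + 16))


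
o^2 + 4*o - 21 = (o - 3)*(o + 7)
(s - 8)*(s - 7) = s^2 - 15*s + 56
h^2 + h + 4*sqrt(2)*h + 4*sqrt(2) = (h + 1)*(h + 4*sqrt(2))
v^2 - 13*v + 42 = (v - 7)*(v - 6)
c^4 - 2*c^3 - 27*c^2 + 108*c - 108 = (c - 3)^2*(c - 2)*(c + 6)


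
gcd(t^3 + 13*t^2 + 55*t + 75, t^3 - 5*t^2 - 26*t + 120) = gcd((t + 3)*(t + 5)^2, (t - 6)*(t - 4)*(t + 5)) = t + 5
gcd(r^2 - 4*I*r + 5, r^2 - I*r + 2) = r + I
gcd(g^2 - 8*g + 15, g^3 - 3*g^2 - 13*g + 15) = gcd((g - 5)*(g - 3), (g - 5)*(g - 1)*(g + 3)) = g - 5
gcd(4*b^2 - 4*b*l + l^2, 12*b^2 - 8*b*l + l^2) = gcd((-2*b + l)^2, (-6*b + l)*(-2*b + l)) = 2*b - l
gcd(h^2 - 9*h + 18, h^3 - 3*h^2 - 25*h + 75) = h - 3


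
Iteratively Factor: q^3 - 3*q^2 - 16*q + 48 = (q - 4)*(q^2 + q - 12) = (q - 4)*(q - 3)*(q + 4)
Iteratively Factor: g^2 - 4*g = (g - 4)*(g)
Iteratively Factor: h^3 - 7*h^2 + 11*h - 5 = (h - 1)*(h^2 - 6*h + 5) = (h - 5)*(h - 1)*(h - 1)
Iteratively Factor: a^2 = (a)*(a)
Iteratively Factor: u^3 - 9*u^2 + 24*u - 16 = (u - 4)*(u^2 - 5*u + 4) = (u - 4)*(u - 1)*(u - 4)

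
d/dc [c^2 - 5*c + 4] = 2*c - 5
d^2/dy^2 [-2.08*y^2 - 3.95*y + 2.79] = -4.16000000000000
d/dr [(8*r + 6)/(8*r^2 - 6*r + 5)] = 4*(-16*r^2 - 24*r + 19)/(64*r^4 - 96*r^3 + 116*r^2 - 60*r + 25)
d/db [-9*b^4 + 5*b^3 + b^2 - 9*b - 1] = -36*b^3 + 15*b^2 + 2*b - 9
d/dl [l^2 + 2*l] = 2*l + 2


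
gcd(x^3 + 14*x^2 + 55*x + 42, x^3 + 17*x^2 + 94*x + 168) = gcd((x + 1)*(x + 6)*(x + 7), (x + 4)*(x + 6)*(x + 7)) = x^2 + 13*x + 42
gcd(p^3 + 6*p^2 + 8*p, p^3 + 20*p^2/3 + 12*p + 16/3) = p^2 + 6*p + 8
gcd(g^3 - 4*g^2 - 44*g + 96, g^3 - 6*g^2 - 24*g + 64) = g^2 - 10*g + 16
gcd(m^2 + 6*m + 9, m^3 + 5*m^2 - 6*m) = 1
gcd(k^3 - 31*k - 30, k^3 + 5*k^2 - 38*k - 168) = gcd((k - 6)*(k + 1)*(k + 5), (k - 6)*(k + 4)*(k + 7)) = k - 6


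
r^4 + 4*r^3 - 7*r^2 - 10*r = r*(r - 2)*(r + 1)*(r + 5)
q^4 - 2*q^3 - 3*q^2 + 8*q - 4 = (q - 2)*(q - 1)^2*(q + 2)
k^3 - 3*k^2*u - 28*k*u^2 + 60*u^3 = (k - 6*u)*(k - 2*u)*(k + 5*u)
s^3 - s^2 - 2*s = s*(s - 2)*(s + 1)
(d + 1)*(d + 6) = d^2 + 7*d + 6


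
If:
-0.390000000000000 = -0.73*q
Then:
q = 0.53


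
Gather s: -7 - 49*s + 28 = 21 - 49*s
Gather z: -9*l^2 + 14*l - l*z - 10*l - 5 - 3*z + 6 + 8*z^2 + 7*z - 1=-9*l^2 + 4*l + 8*z^2 + z*(4 - l)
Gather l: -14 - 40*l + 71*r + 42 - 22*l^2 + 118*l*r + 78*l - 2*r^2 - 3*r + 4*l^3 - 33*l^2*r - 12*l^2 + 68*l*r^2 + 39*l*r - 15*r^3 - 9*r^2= 4*l^3 + l^2*(-33*r - 34) + l*(68*r^2 + 157*r + 38) - 15*r^3 - 11*r^2 + 68*r + 28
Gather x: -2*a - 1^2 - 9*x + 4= -2*a - 9*x + 3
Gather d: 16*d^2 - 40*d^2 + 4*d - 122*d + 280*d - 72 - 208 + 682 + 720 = -24*d^2 + 162*d + 1122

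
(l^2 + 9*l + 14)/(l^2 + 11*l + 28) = (l + 2)/(l + 4)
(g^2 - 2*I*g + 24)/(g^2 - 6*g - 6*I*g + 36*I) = (g + 4*I)/(g - 6)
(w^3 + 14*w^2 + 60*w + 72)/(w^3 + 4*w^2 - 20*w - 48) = (w + 6)/(w - 4)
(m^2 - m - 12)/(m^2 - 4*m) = (m + 3)/m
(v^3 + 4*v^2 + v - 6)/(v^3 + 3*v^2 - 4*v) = (v^2 + 5*v + 6)/(v*(v + 4))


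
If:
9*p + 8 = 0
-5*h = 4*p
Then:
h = 32/45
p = -8/9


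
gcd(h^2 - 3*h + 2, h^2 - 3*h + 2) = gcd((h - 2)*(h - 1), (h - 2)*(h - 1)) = h^2 - 3*h + 2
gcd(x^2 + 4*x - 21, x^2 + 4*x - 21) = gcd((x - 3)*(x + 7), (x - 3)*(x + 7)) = x^2 + 4*x - 21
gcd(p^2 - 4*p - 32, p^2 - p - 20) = p + 4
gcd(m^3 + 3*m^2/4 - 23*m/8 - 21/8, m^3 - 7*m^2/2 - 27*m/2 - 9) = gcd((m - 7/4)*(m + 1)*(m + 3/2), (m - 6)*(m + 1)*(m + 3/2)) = m^2 + 5*m/2 + 3/2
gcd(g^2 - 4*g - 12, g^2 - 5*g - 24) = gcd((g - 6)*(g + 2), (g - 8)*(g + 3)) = 1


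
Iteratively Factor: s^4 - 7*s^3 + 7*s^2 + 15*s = (s)*(s^3 - 7*s^2 + 7*s + 15) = s*(s + 1)*(s^2 - 8*s + 15) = s*(s - 3)*(s + 1)*(s - 5)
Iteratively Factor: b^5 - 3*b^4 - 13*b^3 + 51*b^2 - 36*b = (b - 3)*(b^4 - 13*b^2 + 12*b) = (b - 3)*(b - 1)*(b^3 + b^2 - 12*b) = (b - 3)^2*(b - 1)*(b^2 + 4*b) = b*(b - 3)^2*(b - 1)*(b + 4)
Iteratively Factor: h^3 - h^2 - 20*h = (h)*(h^2 - h - 20) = h*(h + 4)*(h - 5)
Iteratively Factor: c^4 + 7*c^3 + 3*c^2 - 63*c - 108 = (c + 3)*(c^3 + 4*c^2 - 9*c - 36) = (c + 3)*(c + 4)*(c^2 - 9) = (c + 3)^2*(c + 4)*(c - 3)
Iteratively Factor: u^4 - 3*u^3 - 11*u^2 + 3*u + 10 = (u - 1)*(u^3 - 2*u^2 - 13*u - 10) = (u - 1)*(u + 1)*(u^2 - 3*u - 10) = (u - 1)*(u + 1)*(u + 2)*(u - 5)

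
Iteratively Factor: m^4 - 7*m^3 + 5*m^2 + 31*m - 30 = (m - 5)*(m^3 - 2*m^2 - 5*m + 6) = (m - 5)*(m - 3)*(m^2 + m - 2) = (m - 5)*(m - 3)*(m - 1)*(m + 2)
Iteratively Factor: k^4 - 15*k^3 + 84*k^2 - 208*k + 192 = (k - 3)*(k^3 - 12*k^2 + 48*k - 64) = (k - 4)*(k - 3)*(k^2 - 8*k + 16) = (k - 4)^2*(k - 3)*(k - 4)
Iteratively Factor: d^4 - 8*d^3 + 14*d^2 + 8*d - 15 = (d + 1)*(d^3 - 9*d^2 + 23*d - 15) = (d - 5)*(d + 1)*(d^2 - 4*d + 3) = (d - 5)*(d - 1)*(d + 1)*(d - 3)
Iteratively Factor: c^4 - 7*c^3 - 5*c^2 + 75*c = (c + 3)*(c^3 - 10*c^2 + 25*c) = c*(c + 3)*(c^2 - 10*c + 25) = c*(c - 5)*(c + 3)*(c - 5)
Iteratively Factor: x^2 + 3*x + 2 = (x + 1)*(x + 2)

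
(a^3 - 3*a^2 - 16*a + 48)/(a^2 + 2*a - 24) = (a^2 + a - 12)/(a + 6)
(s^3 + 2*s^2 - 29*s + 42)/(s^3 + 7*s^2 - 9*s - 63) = (s - 2)/(s + 3)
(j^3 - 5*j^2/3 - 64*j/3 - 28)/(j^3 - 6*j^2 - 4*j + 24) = (j + 7/3)/(j - 2)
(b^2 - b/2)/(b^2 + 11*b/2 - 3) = b/(b + 6)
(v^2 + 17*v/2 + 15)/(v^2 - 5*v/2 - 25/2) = (v + 6)/(v - 5)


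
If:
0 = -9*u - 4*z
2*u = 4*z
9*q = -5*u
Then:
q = 0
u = 0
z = 0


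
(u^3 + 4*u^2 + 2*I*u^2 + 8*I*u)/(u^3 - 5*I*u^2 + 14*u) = (u + 4)/(u - 7*I)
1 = 1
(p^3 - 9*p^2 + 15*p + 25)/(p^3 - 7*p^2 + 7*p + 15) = (p - 5)/(p - 3)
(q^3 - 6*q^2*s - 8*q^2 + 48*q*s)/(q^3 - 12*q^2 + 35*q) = (q^2 - 6*q*s - 8*q + 48*s)/(q^2 - 12*q + 35)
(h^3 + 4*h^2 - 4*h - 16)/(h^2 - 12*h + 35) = (h^3 + 4*h^2 - 4*h - 16)/(h^2 - 12*h + 35)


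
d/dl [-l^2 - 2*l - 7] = -2*l - 2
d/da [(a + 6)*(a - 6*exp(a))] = a - (a + 6)*(6*exp(a) - 1) - 6*exp(a)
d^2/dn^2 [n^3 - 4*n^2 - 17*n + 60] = 6*n - 8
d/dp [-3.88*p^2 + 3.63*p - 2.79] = 3.63 - 7.76*p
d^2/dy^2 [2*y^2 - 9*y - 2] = 4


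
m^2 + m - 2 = (m - 1)*(m + 2)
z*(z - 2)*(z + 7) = z^3 + 5*z^2 - 14*z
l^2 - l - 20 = (l - 5)*(l + 4)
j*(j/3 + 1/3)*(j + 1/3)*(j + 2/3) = j^4/3 + 2*j^3/3 + 11*j^2/27 + 2*j/27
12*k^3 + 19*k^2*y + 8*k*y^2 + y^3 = (k + y)*(3*k + y)*(4*k + y)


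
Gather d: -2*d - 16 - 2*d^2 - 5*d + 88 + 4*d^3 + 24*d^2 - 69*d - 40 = 4*d^3 + 22*d^2 - 76*d + 32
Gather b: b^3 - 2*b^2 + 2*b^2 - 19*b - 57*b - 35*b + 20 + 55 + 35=b^3 - 111*b + 110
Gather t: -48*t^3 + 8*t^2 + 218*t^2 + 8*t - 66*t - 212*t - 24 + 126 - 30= -48*t^3 + 226*t^2 - 270*t + 72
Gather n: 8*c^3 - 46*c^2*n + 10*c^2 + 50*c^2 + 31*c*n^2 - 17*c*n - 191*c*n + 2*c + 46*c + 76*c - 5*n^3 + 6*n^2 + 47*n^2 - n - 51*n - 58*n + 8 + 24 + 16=8*c^3 + 60*c^2 + 124*c - 5*n^3 + n^2*(31*c + 53) + n*(-46*c^2 - 208*c - 110) + 48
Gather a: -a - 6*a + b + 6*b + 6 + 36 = -7*a + 7*b + 42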